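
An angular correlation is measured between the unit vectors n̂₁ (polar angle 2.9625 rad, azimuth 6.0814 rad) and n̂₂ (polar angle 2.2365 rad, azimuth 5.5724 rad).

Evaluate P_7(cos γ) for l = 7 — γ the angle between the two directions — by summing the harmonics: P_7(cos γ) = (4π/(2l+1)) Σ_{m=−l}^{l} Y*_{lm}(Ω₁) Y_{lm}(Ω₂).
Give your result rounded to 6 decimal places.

0.044702

Term-by-term m-sum for l=7 (normalisation 4π/15 = 0.837758):
  m=-7: Y*=+0.000000-0.000003i  Y=+0.024207-0.089871i  product -0.000000-0.000000i
  m=-6: Y*=-0.000021+0.000055i  Y=+0.118380+0.246526i  product -0.000016+0.000001i
  m=-5: Y*=+0.000406-0.000645i  Y=-0.400474-0.175171i  product -0.000276+0.000187i
  m=-4: Y*=-0.004821+0.005036i  Y=+0.324665-0.099880i  product -0.001062+0.002116i
  m=-3: Y*=+0.037624-0.026037i  Y=+0.039230-0.062357i  product -0.000148-0.003368i
  m=-2: Y*=-0.191217+0.081651i  Y=+0.054673+0.363652i  product -0.040147-0.065072i
  m=-1: Y*=+0.569360-0.116474i  Y=-0.065404-0.056306i  product -0.043797-0.024441i
  m=+0: Y*=-0.653790-0.000000i  Y=-0.343000+0.000000i  product +0.224250+0.000000i
  m=+1: Y*=-0.569360-0.116474i  Y=+0.065404-0.056306i  product -0.043797+0.024441i
  m=+2: Y*=-0.191217-0.081651i  Y=+0.054673-0.363652i  product -0.040147+0.065072i
  m=+3: Y*=-0.037624-0.026037i  Y=-0.039230-0.062357i  product -0.000148+0.003368i
  m=+4: Y*=-0.004821-0.005036i  Y=+0.324665+0.099880i  product -0.001062-0.002116i
  m=+5: Y*=-0.000406-0.000645i  Y=+0.400474-0.175171i  product -0.000276-0.000187i
  m=+6: Y*=-0.000021-0.000055i  Y=+0.118380-0.246526i  product -0.000016-0.000001i
  m=+7: Y*=-0.000000-0.000003i  Y=-0.024207-0.089871i  product -0.000000+0.000000i
Accumulated sum +0.053359+0.000000i; after 4π/(2l+1) scaling, +0.044702+0.000000i ⇒ P_7 = 0.044702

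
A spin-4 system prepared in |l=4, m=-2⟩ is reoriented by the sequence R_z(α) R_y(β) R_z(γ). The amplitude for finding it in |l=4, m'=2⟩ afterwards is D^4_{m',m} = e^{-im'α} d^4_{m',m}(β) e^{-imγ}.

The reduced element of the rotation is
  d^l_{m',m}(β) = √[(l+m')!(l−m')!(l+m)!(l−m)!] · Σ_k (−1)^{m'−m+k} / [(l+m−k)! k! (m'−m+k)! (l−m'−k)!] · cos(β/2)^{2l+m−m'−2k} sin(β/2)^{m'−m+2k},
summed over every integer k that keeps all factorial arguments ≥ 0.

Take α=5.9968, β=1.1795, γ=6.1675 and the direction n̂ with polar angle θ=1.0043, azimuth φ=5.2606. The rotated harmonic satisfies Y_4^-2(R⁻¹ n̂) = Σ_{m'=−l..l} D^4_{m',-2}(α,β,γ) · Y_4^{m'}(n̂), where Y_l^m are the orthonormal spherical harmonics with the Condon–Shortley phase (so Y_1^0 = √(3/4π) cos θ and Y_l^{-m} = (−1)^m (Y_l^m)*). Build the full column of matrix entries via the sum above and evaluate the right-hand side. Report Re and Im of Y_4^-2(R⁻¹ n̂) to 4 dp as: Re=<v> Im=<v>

Need the full column D^4_{m',-2} for m'=−4..4 at α=5.9968, β=1.1795, γ=6.1675.
cos(β/2)=0.831080, sin(β/2)=0.556153
d^4_{-4,-2}: single k=2 term ⇒ +0.539292;  D = +0.103907-0.529188i
d^4_{-3,-2}: k∈[1..2] ⇒ +0.569846 -0.765565 = -0.195719;  D = -0.090426+0.173578i
d^4_{-2,-2}: k∈[0..2] ⇒ +0.227584 -1.223000 +0.684605 = -0.310811;  D = -0.215619+0.223857i
d^4_{-1,-2}: k∈[0..2] ⇒ -0.646144 +1.446782 -0.431932 = +0.368706;  D = +0.320380-0.182484i
d^4_{0,-2}: k∈[0..2] ⇒ +0.966866 -1.154619 +0.193898 = +0.006145;  D = +0.005982-0.001409i
d^4_{1,-2}: k∈[0..2] ⇒ -0.964522 +0.647898 -0.058028 = -0.374652;  D = -0.374085-0.020601i
d^4_{2,-2}: k∈[0..2] ⇒ +0.684605 -0.245264 +0.009153 = +0.448494;  D = +0.422610+0.150159i
d^4_{3,-2}: k∈[0..1] ⇒ -0.342836 +0.051176 = -0.291659;  D = -0.236049-0.171307i
d^4_{4,-2}: single k=0 term ⇒ +0.108151;  D = +0.066021+0.085662i
Y_4^{m'}(θ=1.0043,φ=5.2606) and Σ D·Y over m':
  (+0.1039-0.5292i)·(-0.1307-0.1823i)  (-0.0904+0.1736i)·(-0.4025+0.0298i)  (-0.2156+0.2239i)·(-0.1106+0.2153i)  (+0.3204-0.1825i)·(-0.1098-0.1799i)  (+0.0060-0.0014i)·(-0.2896+0.0000i)  (-0.3741-0.0206i)·(+0.1098-0.1799i)  (+0.4226+0.1502i)·(-0.1106-0.2153i)  (-0.2360-0.1713i)·(+0.4025+0.0298i)  (+0.0660+0.0857i)·(-0.1307+0.1823i)
Y_4^-2(R⁻¹ n̂) = -0.346274-0.248360i

Re=-0.3463 Im=-0.2484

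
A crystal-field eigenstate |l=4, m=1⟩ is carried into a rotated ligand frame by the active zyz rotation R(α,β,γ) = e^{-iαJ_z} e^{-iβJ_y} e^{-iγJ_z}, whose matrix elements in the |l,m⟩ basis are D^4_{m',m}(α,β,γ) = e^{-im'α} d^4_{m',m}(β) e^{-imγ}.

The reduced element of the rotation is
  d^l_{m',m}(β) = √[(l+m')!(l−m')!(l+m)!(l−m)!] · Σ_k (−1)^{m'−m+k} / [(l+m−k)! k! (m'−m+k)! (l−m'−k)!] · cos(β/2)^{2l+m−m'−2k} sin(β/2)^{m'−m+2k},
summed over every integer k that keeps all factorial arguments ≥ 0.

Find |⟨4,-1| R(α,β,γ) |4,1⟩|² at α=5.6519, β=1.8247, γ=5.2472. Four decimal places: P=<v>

P=0.0092

D^4_{-1,1}(5.6519,1.8247,5.2472) = e^{-i·-1·5.6519}·d^4_{-1,1}(1.8247)·e^{-i·1·5.2472}. Compute d first:
With c≡cos(β/2)=0.611889 and s≡sin(β/2)=0.790944, N=[6·120·120·6]^{1/2}=720.000000
k∈{2,3,4,5} keeps every argument non-negative
  k=2: (−1)^0·720.0000/(72)·0.6119^6·0.7909^2 = +0.328342
  k=3: (−1)^1·720.0000/(24)·0.6119^4·0.7909^4 = -1.645863
  k=4: (−1)^2·720.0000/(48)·0.6119^2·0.7909^6 = +1.375023
  k=5: (−1)^3·720.0000/(720)·0.6119^0·0.7909^8 = -0.153167
d^4_{-1,1}(1.8247) = +0.328342 -1.645863 +1.375023 -0.153167 = -0.095665
|D^4_{-1,1}|² = |d^4_{-1,1}(β)|² = (-0.095665)² = 0.009152 (the z-rotation phases have unit modulus)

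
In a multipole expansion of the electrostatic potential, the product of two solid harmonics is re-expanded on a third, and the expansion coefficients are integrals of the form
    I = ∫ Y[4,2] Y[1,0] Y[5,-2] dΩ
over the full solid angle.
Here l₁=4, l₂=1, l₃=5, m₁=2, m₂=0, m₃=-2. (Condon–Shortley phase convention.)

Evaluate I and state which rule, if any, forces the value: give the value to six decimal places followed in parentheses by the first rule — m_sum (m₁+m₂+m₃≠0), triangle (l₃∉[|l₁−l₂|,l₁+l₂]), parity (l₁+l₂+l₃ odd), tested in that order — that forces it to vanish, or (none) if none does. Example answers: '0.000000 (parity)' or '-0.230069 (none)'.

m-sum 0 ✓  L=10 even ✓  3≤5≤5 ✓
Π(2lᵢ+1) = 9×3×11 = 297
triangle coeff Δ(4,1,5) = 1/495
Σ_t [0,0]: t=0:+1/576 = 1/576
(3j)²=5/99 [(4 1 5; 0 0 0)], sign=-1
Σ_t [0,0]: t=0:+1/1440 = 1/1440
(3j)²=7/165 [(4 1 5; 2 0 -2)], sign=-1
⇒ 4πI² = 7/11
I = (+1)√(7/11/(4π)) = 0.22503380
No selection rule forces the value: the integral is nonzero (none).

0.225034 (none)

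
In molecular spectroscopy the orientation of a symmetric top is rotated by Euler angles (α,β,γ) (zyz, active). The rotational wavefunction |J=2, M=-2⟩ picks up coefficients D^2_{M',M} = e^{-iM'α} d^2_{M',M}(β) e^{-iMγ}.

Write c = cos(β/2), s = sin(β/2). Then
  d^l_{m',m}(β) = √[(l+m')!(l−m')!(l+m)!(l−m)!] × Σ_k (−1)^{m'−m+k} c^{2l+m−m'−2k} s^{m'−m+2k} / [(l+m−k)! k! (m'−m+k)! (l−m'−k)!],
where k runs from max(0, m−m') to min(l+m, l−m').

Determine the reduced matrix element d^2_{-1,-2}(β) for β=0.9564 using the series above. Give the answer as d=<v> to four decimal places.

d^2_{-1,-2}(β=0.9564) via the finite sum:
c=cos(0.956400/2)=0.887825, s=sin(0.956400/2)=0.460182; N=√[1·6·1·24]=12.000000
The bounds max(0,m−m')=0 and min(l+m,l−m')=0 give 1 term
  k=0: (−1)^1·12.0000/(6)·0.8878^3·0.4602^1 = -0.644082
d^2_{-1,-2}(0.9564) = -0.644082

d=-0.6441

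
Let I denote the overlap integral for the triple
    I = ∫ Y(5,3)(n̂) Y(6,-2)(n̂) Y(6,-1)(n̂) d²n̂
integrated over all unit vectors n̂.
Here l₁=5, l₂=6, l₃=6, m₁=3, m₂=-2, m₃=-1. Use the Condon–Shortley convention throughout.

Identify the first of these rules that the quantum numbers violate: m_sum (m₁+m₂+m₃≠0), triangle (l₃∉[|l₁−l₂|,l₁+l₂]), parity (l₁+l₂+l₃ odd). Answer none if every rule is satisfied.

m₁+m₂+m₃ = 3 − 2 − 1 = 0  ✓
triangle: |5−6|=1 ≤ l₃=6 ≤ 5+6=11  ✓
parity: l₁+l₂+l₃ = 17 is odd  ✗

parity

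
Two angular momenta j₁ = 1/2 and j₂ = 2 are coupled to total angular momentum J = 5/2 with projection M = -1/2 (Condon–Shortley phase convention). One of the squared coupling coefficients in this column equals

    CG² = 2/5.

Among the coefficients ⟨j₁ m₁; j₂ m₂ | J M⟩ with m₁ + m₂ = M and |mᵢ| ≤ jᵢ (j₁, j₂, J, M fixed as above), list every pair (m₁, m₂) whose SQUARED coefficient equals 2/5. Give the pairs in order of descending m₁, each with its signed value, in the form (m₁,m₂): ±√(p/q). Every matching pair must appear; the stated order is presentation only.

(1/2,-1): +√(2/5)

Admissible pairs with m₁+m₂ = M = -1/2: (-1/2,0), (1/2,-1)
  (m₁,m₂)=(1/2,-1): CG² = 2/5, CG = +√(2/5)   ← matches the target
  (m₁,m₂)=(-1/2,0): CG² = 3/5, CG = +√(3/5)
Pairs with CG² = 2/5: (1/2,-1): +√(2/5)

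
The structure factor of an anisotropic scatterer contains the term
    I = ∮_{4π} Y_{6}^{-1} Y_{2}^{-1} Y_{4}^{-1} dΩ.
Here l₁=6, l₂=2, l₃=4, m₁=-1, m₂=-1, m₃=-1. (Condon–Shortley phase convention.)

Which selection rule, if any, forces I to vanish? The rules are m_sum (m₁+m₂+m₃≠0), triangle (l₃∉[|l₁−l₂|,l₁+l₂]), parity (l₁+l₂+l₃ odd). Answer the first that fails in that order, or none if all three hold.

m_sum

azimuthal sum: -1 − 1 − 1 = -3  ✗
4 ≤ 4 ≤ 8 (triangle on l)
L = 6 + 2 + 4 = 12 (even)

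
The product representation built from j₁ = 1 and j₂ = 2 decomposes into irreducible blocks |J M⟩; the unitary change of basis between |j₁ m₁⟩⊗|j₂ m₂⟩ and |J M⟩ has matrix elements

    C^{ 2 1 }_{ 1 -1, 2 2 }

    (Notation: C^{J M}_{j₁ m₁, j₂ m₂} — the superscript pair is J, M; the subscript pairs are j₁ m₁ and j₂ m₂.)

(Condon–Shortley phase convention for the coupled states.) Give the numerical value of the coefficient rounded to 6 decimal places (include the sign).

−√(1/3) ≈ -0.577350

triangle: 1!*1!*3!/6! = 6/720
(j±m)!: 0!*2!*4!*0!*3!*1! = 288
prefactor² = (2J+1)*Δ*N² = 12
  k=1: −1/(1!*0!*1!*3!*0!*0!) = -1/6
Σ = -1/6  ⇒  CG² = 12*(-1/6)² = 1/3
CG = −√(1/3) = -0.577350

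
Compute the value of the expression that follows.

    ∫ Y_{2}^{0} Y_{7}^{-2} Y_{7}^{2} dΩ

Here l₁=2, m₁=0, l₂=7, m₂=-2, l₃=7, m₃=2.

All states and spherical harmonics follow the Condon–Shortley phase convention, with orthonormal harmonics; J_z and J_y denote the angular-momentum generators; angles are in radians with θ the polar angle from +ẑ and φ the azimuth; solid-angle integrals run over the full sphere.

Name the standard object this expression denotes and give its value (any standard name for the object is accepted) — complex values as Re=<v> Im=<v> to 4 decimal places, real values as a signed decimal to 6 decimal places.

Gaunt coefficient, +0.125586

This is a Gaunt coefficient — the integral of a triple product of spherical harmonics over the sphere.
Rules hold: Σm=0, L=16 even, 5≤7≤9.
N = 5·15·15 = 1125
Δ = 2!·2!·12!/17! = 1/185640
Racah Σ t=0..2: t=0:+1/2419200 t=1:−1/518400 t=2:+1/2419200 = -1/907200
⇒ 3j(2 7 7; 0 0 0)² = 56/3315, sgn +1
Racah Σ t=0..2: t=0:+1/2419200 t=1:−1/967680 t=2:+1/8709120 = -11/21772800
⇒ 3j(2 7 7; 0 -2 2)² = 242/23205, sgn +1
4πI² = N·(3j₀)²·(3jₘ)² = 9680/48841
I = +1·√(0.198194/4π) = 0.12558578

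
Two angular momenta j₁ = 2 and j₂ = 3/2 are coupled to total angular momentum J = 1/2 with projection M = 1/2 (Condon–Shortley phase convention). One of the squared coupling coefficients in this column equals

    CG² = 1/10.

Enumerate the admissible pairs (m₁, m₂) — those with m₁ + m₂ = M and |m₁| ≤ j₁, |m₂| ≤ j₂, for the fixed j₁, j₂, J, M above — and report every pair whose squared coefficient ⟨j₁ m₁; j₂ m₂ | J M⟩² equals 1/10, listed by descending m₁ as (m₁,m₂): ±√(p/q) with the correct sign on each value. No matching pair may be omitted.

Admissible pairs with m₁+m₂ = M = 1/2: (-1,3/2), (0,1/2), (1,-1/2), (2,-3/2)
  (m₁,m₂)=(2,-3/2): CG² = 2/5, CG = +√(2/5)
  (m₁,m₂)=(1,-1/2): CG² = 3/10, CG = −√(3/10)
  (m₁,m₂)=(0,1/2): CG² = 1/5, CG = +√(1/5)
  (m₁,m₂)=(-1,3/2): CG² = 1/10, CG = −√(1/10)   ← matches the target
Pairs with CG² = 1/10: (-1,3/2): −√(1/10)

(-1,3/2): −√(1/10)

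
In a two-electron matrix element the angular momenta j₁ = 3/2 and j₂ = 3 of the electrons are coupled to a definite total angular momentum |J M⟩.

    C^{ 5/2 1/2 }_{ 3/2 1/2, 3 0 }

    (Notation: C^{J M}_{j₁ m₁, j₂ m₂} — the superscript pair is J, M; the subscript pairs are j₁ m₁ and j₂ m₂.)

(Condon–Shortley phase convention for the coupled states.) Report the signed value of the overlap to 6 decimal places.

j₁+j₂−J=2  J+j₁−j₂=1  J−j₁+j₂=4  j₁+j₂+J+1=8
(j₁±m₁, j₂±m₂, J±M) = (2,1,3,3,3,2)
P² = 216/35
sum k=0..1:
  [0] +1/12 = 1/12
  [1] −1/4 = -1/4
S = -1/6
C² = P²·S² = 6/35 ; C = -0.414039

−√(6/35) ≈ -0.414039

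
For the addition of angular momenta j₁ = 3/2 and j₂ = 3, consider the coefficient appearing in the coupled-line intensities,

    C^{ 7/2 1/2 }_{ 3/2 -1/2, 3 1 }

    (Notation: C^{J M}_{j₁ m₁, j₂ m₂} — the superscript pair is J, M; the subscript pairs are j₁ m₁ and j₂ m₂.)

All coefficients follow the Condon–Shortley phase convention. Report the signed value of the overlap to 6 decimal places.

triangle: 1!·2!·5!/9! = 240/362880
(j±m)!: 1!·2!·4!·2!·4!·3! = 13824
prefactor² = (2J+1)·Δ·N² = 512/7
  k=0: +1/(0!·1!·2!·4!·0!·1!) = 1/48
  k=1: −1/(1!·0!·1!·3!·1!·2!) = -1/12
Σ = -1/16  ⇒  CG² = 512/7·(-1/16)² = 2/7
CG = −√(2/7) = -0.534522

-0.534522  (= −√(2/7))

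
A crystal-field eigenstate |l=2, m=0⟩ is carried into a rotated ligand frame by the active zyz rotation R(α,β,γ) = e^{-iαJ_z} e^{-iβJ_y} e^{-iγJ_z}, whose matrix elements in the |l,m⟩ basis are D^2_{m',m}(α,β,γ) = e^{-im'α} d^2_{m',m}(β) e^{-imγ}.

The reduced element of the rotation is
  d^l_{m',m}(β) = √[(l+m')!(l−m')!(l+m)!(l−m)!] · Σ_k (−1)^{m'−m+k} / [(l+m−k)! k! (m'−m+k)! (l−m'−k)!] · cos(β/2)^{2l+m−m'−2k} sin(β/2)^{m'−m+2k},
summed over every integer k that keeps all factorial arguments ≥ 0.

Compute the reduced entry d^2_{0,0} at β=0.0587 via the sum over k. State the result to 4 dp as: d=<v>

d^2_{0,0}(β=0.0587) via the finite sum:
c=cos(0.058700/2)=0.999569, s=sin(0.058700/2)=0.029346; N=√[2·2·2·2]=4.000000
Admissible k: 0..2 (factorial args all ≥0)
  k=0: (−1)^0·4.0000/(4)·0.9996^4·0.0293^0 = +0.998278
  k=1: (−1)^1·4.0000/(1)·0.9996^2·0.0293^2 = -0.003442
  k=2: (−1)^2·4.0000/(4)·0.9996^0·0.0293^4 = +0.000001
d^2_{0,0}(0.0587) = +0.998278 -0.003442 +0.000001 = +0.994837

d=0.9948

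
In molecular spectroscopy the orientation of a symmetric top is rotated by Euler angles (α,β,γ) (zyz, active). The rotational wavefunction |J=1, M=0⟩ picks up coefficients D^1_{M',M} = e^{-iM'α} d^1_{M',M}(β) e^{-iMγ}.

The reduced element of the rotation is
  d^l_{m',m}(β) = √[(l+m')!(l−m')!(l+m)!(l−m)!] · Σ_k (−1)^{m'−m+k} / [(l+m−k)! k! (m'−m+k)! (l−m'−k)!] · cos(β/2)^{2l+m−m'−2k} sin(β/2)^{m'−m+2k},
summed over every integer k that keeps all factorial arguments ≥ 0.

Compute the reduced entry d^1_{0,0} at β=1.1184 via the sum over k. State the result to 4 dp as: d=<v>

d=0.4371

d^1_{0,0}(β=1.1184) via the finite sum:
Half-angle: c=0.847680, s=0.530508. N=√(1·1·1·1)=1.000000
The bounds max(0,m−m')=0 and min(l+m,l−m')=1 give 2 terms
  k=0: (−1)^0·1.0000/(1)·0.8477^2·0.5305^0 = +0.718561
  k=1: (−1)^1·1.0000/(1)·0.8477^0·0.5305^2 = -0.281439
d^1_{0,0}(1.1184) = +0.718561 -0.281439 = +0.437122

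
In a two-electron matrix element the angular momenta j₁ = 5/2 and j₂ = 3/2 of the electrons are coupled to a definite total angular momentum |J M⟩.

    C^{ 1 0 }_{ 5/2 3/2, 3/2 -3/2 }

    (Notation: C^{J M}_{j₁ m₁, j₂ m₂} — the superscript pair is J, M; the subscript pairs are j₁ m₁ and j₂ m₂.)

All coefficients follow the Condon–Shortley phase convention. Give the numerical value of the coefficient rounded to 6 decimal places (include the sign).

+√(1/5) ≈ +0.447214

triangle: 3!×2!×0!/6! = 12/720
(j±m)!: 4!×1!×0!×3!×1!×1! = 144
prefactor² = (2J+1)×Δ×N² = 36/5
  k=0: +1/(0!×3!×1!×0!×1!×0!) = 1/6
Σ = 1/6  ⇒  CG² = 36/5×(1/6)² = 1/5
CG = +√(1/5) = +0.447214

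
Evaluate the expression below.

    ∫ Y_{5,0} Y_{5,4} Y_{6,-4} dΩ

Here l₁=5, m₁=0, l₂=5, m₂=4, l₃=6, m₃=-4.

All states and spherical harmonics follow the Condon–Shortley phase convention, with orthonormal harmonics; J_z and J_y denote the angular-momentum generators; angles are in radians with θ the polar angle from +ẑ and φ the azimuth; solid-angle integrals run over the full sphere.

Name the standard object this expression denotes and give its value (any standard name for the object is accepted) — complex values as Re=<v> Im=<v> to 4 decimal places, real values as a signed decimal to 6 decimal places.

Gaunt coefficient, -0.082328

This is a Gaunt coefficient — the integral of a triple product of spherical harmonics over the sphere.
Rules hold: Σm=0, L=16 even, 0≤6≤10.
N = 11·11·13 = 1573
Δ = 4!·6!·6!/17! = 1/28588560
Racah Σ t=0..4: t=0:+1/345600 t=1:−1/13824 t=2:+1/5184 t=3:−1/13824 t=4:+1/345600 = 7/129600
⇒ 3j(5 5 6; 0 0 0)² = 80/7293, sgn +1
Racah Σ t=3..4: t=3:−1/207360 t=4:+1/345600 = -1/518400
⇒ 3j(5 5 6; 0 4 -4)² = 12/2431, sgn -1
4πI² = N·(3j₀)²·(3jₘ)² = 320/3757
I = -1·√(0.0851743/4π) = -0.08232836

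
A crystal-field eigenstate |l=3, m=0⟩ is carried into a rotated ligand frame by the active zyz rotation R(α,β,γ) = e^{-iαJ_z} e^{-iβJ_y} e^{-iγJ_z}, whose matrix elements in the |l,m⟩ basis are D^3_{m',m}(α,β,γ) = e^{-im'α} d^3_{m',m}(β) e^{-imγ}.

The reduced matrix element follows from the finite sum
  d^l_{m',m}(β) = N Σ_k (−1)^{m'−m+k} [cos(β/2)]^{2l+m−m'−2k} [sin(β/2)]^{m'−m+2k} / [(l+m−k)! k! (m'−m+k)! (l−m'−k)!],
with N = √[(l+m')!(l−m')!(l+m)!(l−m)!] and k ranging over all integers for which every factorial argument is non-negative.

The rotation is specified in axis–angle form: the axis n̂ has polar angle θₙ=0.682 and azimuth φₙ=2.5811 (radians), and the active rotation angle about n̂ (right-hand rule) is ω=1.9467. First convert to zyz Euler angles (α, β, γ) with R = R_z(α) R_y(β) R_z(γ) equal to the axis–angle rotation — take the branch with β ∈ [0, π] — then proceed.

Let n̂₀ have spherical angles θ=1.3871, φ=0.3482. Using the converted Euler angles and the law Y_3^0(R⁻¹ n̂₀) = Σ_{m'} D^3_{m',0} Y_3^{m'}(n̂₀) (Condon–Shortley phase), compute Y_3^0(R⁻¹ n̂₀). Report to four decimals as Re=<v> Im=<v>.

Axis–angle → zyz. n̂ = (sinθₙcosφₙ, sinθₙsinφₙ, cosθₙ) = (-0.533900, +0.335095, +0.776314), ω = 1.9467.
R = I cosω + sinω [n̂]ₓ + (1−cosω) n̂n̂ᵀ gives
  R = [+0.022581, -0.966694, -0.254935; +0.477522, -0.213602, +0.852260; -0.878329, -0.140982, +0.456795]
β = atan2(√(R₁₃²+R₂₃²), R₃₃) = 1.096407; α = atan2(R₂₃, R₁₃) mod 2π = 1.861453; γ = atan2(R₃₂, −R₃₁) mod 2π = 6.124031
Need the full column D^3_{m',0} for m'=−3..3 at α=1.8615, β=1.0964, γ=6.1240.
cos(β/2)=0.853462, sin(β/2)=0.521155
d^3_{-3,0}: single k=3 term ⇒ +0.393521;  D = +0.301279-0.253160i
d^3_{-2,0}: k∈[2..3] ⇒ +0.789280 -0.294304 = +0.494976;  D = -0.413672-0.271803i
d^3_{-1,0}: k∈[1..3] ⇒ +0.817483 -0.914461 +0.113660 = +0.016682;  D = -0.004781+0.015982i
d^3_{0,0}: k∈[0..3] ⇒ +0.386461 -1.296920 +0.483591 -0.020036 = -0.446903;  D = -0.446903+0.000000i
d^3_{1,0}: k∈[0..2] ⇒ -0.817483 +0.914461 -0.113660 = -0.016682;  D = +0.004781+0.015982i
d^3_{2,0}: k∈[0..1] ⇒ +0.789280 -0.294304 = +0.494976;  D = -0.413672+0.271803i
d^3_{3,0}: single k=0 term ⇒ -0.393521;  D = -0.301279-0.253160i
Y_3^{m'}(θ=1.3871,φ=0.3482) and Σ D·Y over m':
  (+0.3013-0.2532i)·(+0.1991-0.3429i)  (-0.4137-0.2718i)·(+0.1384-0.1158i)  (-0.0048+0.0160i)·(-0.2488+0.0903i)  (-0.4469+0.0000i)·(-0.1931+0.0000i)  (+0.0048+0.0160i)·(+0.2488+0.0903i)  (-0.4137+0.2718i)·(+0.1384+0.1158i)  (-0.3013-0.2532i)·(-0.1991-0.3429i)
Y_3^0(R⁻¹ n̂) = -0.145262+0.000000i

Re=-0.1453 Im=0.0000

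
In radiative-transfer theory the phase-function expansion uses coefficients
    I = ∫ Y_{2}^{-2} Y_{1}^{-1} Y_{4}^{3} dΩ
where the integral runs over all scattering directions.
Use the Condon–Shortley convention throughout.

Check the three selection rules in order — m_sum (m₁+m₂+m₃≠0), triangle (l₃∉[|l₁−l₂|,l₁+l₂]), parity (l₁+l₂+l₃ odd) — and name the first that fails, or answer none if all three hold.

m₁+m₂+m₃ = -2 − 1 + 3 = 0  ✓
triangle: need |l₁−l₂| ≤ l₃ ≤ l₁+l₂ = [1,3]; l₃=4 is outside  ✗
parity: l₁+l₂+l₃ = 7 is odd

triangle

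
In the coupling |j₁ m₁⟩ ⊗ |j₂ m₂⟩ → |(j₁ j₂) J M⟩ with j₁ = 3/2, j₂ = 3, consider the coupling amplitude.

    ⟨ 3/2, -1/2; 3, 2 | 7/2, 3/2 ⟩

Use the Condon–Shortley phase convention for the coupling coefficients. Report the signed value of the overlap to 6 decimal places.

−√(3/7) = -0.654654

triangle: 1!*2!*5!/9! = 240/362880
(j±m)!: 1!*2!*5!*1!*5!*2! = 57600
prefactor² = (2J+1)*Δ*N² = 6400/21
  k=0: +1/(0!*1!*2!*5!*0!*0!) = 1/240
  k=1: −1/(1!*0!*1!*4!*1!*1!) = -1/24
Σ = -3/80  ⇒  CG² = 6400/21*(-3/80)² = 3/7
CG = −√(3/7) = -0.654654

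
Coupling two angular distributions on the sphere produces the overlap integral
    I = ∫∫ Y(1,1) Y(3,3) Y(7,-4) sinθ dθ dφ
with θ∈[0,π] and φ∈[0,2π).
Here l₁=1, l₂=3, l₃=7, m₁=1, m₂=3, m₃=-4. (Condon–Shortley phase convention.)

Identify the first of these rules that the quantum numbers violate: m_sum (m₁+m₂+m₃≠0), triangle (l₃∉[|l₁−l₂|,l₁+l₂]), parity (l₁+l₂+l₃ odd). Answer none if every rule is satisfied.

Σmᵢ = 0  ✓
l₃∈[|l₁−l₂|,l₁+l₂]=[2,4] required, l₃=7 fails  ✗
Σlᵢ = 11 ⇒ odd

triangle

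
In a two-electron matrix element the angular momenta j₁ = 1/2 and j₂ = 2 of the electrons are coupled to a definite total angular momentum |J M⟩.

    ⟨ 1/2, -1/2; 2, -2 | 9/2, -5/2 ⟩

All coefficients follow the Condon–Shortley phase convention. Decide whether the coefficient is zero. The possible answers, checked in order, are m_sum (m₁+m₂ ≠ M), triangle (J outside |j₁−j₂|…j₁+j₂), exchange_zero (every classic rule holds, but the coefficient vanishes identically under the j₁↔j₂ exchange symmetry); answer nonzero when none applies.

triangle

m-sum: m₁+m₂ = -1/2+(-2) = -5/2, M = -5/2  ✓
triangle: need |j₁−j₂| ≤ J ≤ j₁+j₂, i.e. J ∈ [3/2, 5/2]; J = 9/2 is outside ✗ ⇒ coefficient is 0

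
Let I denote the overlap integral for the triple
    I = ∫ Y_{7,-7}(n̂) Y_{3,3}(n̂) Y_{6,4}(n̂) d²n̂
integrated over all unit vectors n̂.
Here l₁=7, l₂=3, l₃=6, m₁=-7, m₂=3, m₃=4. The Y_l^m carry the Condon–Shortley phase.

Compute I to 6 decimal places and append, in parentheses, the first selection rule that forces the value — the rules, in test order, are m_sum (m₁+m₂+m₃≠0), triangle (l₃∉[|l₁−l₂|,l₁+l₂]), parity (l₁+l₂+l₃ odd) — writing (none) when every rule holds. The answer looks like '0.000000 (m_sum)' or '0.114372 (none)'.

Rules hold: Σm=0, L=16 even, 4≤6≤10.
N = 15·7·13 = 1365
Δ = 4!·10!·2!/17! = 1/2042040
Racah Σ t=1..3: t=1:−1/207360 t=2:+1/57600 t=3:−1/207360 = 1/129600
⇒ 3j(7 3 6; 0 0 0)² = 168/12155, sgn +1
Racah Σ t=4..4: t=4:+1/174182400 = 1/174182400
⇒ 3j(7 3 6; -7 3 4)² = 1/136, sgn +1
4πI² = N·(3j₀)²·(3jₘ)² = 441/3179
I = +1·√(0.138723/4π) = 0.10506767
No selection rule forces the value: the integral is nonzero (none).

0.105068 (none)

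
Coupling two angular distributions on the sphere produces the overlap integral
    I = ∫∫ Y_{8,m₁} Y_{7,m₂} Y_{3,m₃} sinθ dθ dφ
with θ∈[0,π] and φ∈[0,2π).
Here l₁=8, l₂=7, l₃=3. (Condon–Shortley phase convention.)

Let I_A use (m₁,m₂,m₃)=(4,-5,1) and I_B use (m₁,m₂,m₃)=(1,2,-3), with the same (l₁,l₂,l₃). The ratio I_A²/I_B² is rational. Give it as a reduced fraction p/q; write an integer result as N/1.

Shared (l₁,l₂,l₃)=(8,7,3): N and (l;000)² cancel in I_A²/I_B².
A: Δ = 12!·4!·2!/19! = 1/5290740; Racah Σ t=0..2: t=0:+1/22992076800 t=1:−1/239500800 t=2:+1/58060800 = 43/3284582400; ⇒ 3j(8 7 3; 4 -5 1)² = 12943/755820, sgn +1
B: Δ = 12!·4!·2!/19! = 1/5290740; Racah Σ t=7..7: t=7:−1/29030400 = -1/29030400; ⇒ 3j(8 7 3; 1 2 -3)² = 54/4199, sgn -1
I_A²/I_B² = (12943/755820)/(54/4199) = 12943/9720

12943/9720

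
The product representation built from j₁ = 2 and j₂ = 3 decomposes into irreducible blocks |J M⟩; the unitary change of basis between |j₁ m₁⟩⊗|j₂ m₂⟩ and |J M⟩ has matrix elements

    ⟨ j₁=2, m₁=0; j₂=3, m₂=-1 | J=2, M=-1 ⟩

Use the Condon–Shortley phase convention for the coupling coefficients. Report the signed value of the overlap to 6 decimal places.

-0.377964

j₁+j₂−J=3  J+j₁−j₂=1  J−j₁+j₂=3  j₁+j₂+J+1=8
(j₁±m₁, j₂±m₂, J±M) = (2,2,2,4,1,3)
P² = 36/7
sum k=1..2:
  [1] −1/4 = -1/4
  [2] +1/12 = 1/12
S = -1/6
C² = P²·S² = 1/7 ; C = -0.377964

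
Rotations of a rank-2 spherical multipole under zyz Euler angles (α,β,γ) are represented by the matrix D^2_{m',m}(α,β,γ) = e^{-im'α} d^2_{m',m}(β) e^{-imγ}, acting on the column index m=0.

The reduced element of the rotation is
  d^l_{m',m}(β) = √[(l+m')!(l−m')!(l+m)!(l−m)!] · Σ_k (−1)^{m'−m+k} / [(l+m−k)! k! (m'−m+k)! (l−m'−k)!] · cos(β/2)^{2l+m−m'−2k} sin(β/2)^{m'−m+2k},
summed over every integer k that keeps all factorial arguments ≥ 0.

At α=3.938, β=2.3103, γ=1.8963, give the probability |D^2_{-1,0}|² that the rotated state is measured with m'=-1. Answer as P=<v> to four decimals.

First d^2_{-1,0}(β=2.3103), then the phase factors e^{-i(-1)α} and e^{-i(0)γ}:
Half-angle: c=0.403781, s=0.914856. N=√(1·6·2·2)=4.898979
k∈{1,2} keeps every argument non-negative
  k=1: (−1)^0·4.8990/(2)·0.4038^3·0.9149^1 = +0.147525
  k=2: (−1)^1·4.8990/(2)·0.4038^1·0.9149^3 = -0.757320
d^2_{-1,0}(2.3103) = +0.147525 -0.757320 = -0.609795
|D^2_{-1,0}|² = |d^2_{-1,0}(β)|² = (-0.609795)² = 0.371849 (the z-rotation phases have unit modulus)

P=0.3718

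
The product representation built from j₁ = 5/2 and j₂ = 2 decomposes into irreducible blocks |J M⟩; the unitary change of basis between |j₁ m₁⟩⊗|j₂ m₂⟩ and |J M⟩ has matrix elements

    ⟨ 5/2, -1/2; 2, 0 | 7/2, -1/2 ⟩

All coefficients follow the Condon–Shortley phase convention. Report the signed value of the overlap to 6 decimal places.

j₁+j₂−J=1  J+j₁−j₂=4  J−j₁+j₂=3  j₁+j₂+J+1=9
(j₁±m₁, j₂±m₂, J±M) = (2,3,2,2,3,4)
P² = 768/35
sum k=0..1:
  [0] +1/12 = 1/12
  [1] −1/8 = -1/8
S = -1/24
C² = P²·S² = 4/105 ; C = -0.195180

−√(4/105) ≈ -0.195180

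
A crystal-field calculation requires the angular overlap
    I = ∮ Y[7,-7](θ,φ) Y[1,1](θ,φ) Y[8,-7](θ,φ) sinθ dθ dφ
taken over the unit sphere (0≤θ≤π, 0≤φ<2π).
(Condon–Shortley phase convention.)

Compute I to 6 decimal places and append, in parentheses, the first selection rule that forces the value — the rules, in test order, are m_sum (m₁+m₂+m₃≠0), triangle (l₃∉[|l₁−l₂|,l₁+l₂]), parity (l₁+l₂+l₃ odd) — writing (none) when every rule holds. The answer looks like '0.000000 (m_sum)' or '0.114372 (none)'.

-7 + 1 − 7 = -13 ≠ 0: azimuthal integral kills it; I = 0

0.000000 (m_sum)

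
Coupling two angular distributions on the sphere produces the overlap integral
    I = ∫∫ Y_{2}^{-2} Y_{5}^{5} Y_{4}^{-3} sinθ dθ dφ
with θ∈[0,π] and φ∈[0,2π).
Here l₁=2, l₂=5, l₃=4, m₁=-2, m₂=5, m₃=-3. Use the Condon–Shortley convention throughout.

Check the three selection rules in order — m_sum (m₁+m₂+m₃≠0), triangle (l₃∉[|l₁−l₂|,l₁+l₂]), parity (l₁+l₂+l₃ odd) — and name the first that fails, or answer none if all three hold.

parity

azimuthal sum: -2 + 5 − 3 = 0  ✓
3 ≤ 4 ≤ 7 (triangle on l)  ✓
L = 2 + 5 + 4 = 11 (odd)  ✗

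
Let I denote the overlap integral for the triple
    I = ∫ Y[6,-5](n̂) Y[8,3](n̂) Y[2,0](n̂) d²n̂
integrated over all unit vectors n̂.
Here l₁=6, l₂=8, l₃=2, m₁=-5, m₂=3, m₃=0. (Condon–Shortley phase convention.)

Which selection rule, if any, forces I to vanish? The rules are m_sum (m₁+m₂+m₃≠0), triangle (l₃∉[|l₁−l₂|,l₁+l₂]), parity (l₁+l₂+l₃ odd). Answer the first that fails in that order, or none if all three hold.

m_sum

m₁+m₂+m₃ = -5 + 3 + 0 = -2  ✗
triangle: |6−8|=2 ≤ l₃=2 ≤ 6+8=14
parity: l₁+l₂+l₃ = 16 is even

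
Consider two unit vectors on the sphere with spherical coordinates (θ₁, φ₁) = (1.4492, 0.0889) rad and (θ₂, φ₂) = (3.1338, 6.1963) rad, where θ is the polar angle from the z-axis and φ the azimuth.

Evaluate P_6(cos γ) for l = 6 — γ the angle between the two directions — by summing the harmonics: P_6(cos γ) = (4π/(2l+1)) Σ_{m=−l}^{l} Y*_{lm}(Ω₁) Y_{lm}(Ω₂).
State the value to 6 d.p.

-0.230952

Addition theorem: P_6(cos γ) = (4π/13) Σ_m Y*_{lm}(Ω₁) Y_{lm}(Ω₂), m = −6…6:
  m=-6: Y*=(0.397884, 0.234948)  Y=(0.000000, 0.000000)  product (0.000000, 0.000000)
  m=-5: Y*=(0.176593, 0.084110)  Y=(-0.000000, -0.000000)  product (-0.000000, -0.000000)
  m=-4: Y*=(-0.272142, -0.101070)  Y=(0.000000, 0.000000)  product (-0.000000, -0.000000)
  m=-3: Y*=(-0.211563, -0.057801)  Y=(-0.000002, -0.000001)  product (0.000000, 0.000000)
  m=-2: Y*=(0.234455, 0.042131)  Y=(0.000312, 0.000055)  product (0.000071, 0.000026)
  m=-1: Y*=(0.225578, 0.020107)  Y=(-0.025578, -0.002228)  product (-0.005725, -0.001017)
  m=+0: Y*=(-0.223928, -0.000000)  Y=(1.016459, 0.000000)  product (-0.227614, -0.000000)
  m=+1: Y*=(-0.225578, 0.020107)  Y=(0.025578, -0.002228)  product (-0.005725, 0.001017)
  m=+2: Y*=(0.234455, -0.042131)  Y=(0.000312, -0.000055)  product (0.000071, -0.000026)
  m=+3: Y*=(0.211563, -0.057801)  Y=(0.000002, -0.000001)  product (0.000000, -0.000000)
  m=+4: Y*=(-0.272142, 0.101070)  Y=(0.000000, -0.000000)  product (-0.000000, 0.000000)
  m=+5: Y*=(-0.176593, 0.084110)  Y=(0.000000, -0.000000)  product (-0.000000, 0.000000)
  m=+6: Y*=(0.397884, -0.234948)  Y=(0.000000, -0.000000)  product (0.000000, -0.000000)
Σ over m = (-0.238922, -0.000000); ×(4π/13) → (-0.230952, -0.000000). Real part: -0.230952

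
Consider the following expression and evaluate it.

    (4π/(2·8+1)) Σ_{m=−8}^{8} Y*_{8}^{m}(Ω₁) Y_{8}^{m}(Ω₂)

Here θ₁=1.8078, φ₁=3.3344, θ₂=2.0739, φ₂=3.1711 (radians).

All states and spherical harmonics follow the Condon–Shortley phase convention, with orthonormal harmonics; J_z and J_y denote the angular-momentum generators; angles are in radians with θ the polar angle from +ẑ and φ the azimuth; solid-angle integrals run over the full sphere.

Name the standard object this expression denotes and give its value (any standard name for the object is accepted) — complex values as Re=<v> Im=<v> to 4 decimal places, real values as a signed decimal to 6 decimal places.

Legendre polynomial (addition theorem), -0.099716

This sum is the spherical-harmonic addition theorem: it equals the Legendre polynomial P_l(cos γ) of the angle γ between the two directions.
Expand P_8 via completeness: Σ_{m} conj(Y_{8,m}) at Ω₁ times Y_{8,m} at Ω₂ —
  [-8]  conj(Y_{8,-8})(Ω₁) = +0.011640+0.410666i ; Y_{8,-8}(Ω₂) = +0.173918-0.041835i ; Δ = +0.019205+0.070935i
  [-7]  conj(Y_{8,-7})(Ω₁) = +0.087066+0.387267i ; Y_{8,-7}(Ω₂) = +0.385407-0.080758i ; Δ = +0.064831+0.142224i
  [-6]  conj(Y_{8,-6})(Ω₁) = -0.022108-0.050322i ; Y_{8,-6}(Ω₂) = +0.416670-0.074550i ; Δ = -0.012963-0.019319i
  [-5]  conj(Y_{8,-5})(Ω₁) = -0.205305-0.295783i ; Y_{8,-5}(Ω₂) = +0.097469-0.014486i ; Δ = -0.024296-0.025856i
  [-4]  conj(Y_{8,-4})(Ω₁) = -0.051059-0.049632i ; Y_{8,-4}(Ω₂) = -0.303088+0.035940i ; Δ = +0.017259+0.013208i
  [-3]  conj(Y_{8,-3})(Ω₁) = +0.265790+0.173539i ; Y_{8,-3}(Ω₂) = -0.264175+0.023447i ; Δ = -0.074284-0.039613i
  [-2]  conj(Y_{8,-2})(Ω₁) = +0.115375+0.046835i ; Y_{8,-2}(Ω₂) = +0.182892-0.010806i ; Δ = +0.021607+0.007319i
  [-1]  conj(Y_{8,-1})(Ω₁) = -0.288400-0.056305i ; Y_{8,-1}(Ω₂) = +0.305597-0.009020i ; Δ = -0.088642-0.014605i
  [+0]  conj(Y_{8,0})(Ω₁) = -0.139507-0.000000i ; Y_{8,0}(Ω₂) = -0.140990+0.000000i ; Δ = +0.019669+0.000000i
  [+1]  conj(Y_{8,1})(Ω₁) = +0.288400-0.056305i ; Y_{8,1}(Ω₂) = -0.305597-0.009020i ; Δ = -0.088642+0.014605i
  [+2]  conj(Y_{8,2})(Ω₁) = +0.115375-0.046835i ; Y_{8,2}(Ω₂) = +0.182892+0.010806i ; Δ = +0.021607-0.007319i
  [+3]  conj(Y_{8,3})(Ω₁) = -0.265790+0.173539i ; Y_{8,3}(Ω₂) = +0.264175+0.023447i ; Δ = -0.074284+0.039613i
  [+4]  conj(Y_{8,4})(Ω₁) = -0.051059+0.049632i ; Y_{8,4}(Ω₂) = -0.303088-0.035940i ; Δ = +0.017259-0.013208i
  [+5]  conj(Y_{8,5})(Ω₁) = +0.205305-0.295783i ; Y_{8,5}(Ω₂) = -0.097469-0.014486i ; Δ = -0.024296+0.025856i
  [+6]  conj(Y_{8,6})(Ω₁) = -0.022108+0.050322i ; Y_{8,6}(Ω₂) = +0.416670+0.074550i ; Δ = -0.012963+0.019319i
  [+7]  conj(Y_{8,7})(Ω₁) = -0.087066+0.387267i ; Y_{8,7}(Ω₂) = -0.385407-0.080758i ; Δ = +0.064831-0.142224i
  [+8]  conj(Y_{8,8})(Ω₁) = +0.011640-0.410666i ; Y_{8,8}(Ω₂) = +0.173918+0.041835i ; Δ = +0.019205-0.070935i
Σ over m = -0.134897-0.000000i; ×(4π/17) → -0.099716-0.000000i. Real part: -0.099716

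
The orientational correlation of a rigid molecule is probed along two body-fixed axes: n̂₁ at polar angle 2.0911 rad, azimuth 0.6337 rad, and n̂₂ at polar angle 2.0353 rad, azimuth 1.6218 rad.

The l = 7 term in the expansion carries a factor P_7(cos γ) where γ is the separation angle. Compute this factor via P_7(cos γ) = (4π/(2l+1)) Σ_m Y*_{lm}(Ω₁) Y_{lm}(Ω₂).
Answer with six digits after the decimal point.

Term-by-term m-sum for l=7 (normalisation 4π/15 = 0.837758):
  m=-7: (-0.050537, -0.178100) × (0.079790, 0.213909) = (0.034065, -0.025021)  (running Σ = (0.034065, -0.025021))
  m=-6: (0.313394, 0.243532) × (0.408149, -0.128953) = (0.159315, 0.058984)  (running Σ = (0.193380, 0.033963))
  m=-5: (-0.399180, -0.010743) × (-0.085067, -0.326310) = (0.030451, 0.131170)  (running Σ = (0.223832, 0.165133))
  m=-4: (0.036177, -0.025112) × (0.080442, -0.016643) = (0.002492, -0.002622)  (running Σ = (0.226324, 0.162511))
  m=-3: (0.107279, -0.312891) × (-0.054056, -0.350521) = (-0.115474, -0.020690)  (running Σ = (0.110850, 0.141821))
  m=-2: (0.060388, 0.192894) × (-0.073351, 0.007508) = (-0.005878, -0.013696)  (running Σ = (0.104972, 0.128126))
  m=-1: (0.205688, 0.151139) × (-0.016374, -0.320748) = (0.045110, -0.068448)  (running Σ = (0.150082, 0.059677))
  m=0: (-0.237569, -0.000000) × (-0.115415, 0.000000) = (0.027419, 0.000000)  (running Σ = (0.177501, 0.059677))
  m=1: (-0.205688, 0.151139) × (0.016374, -0.320748) = (0.045110, 0.068448)  (running Σ = (0.222610, 0.128126))
  m=2: (0.060388, -0.192894) × (-0.073351, -0.007508) = (-0.005878, 0.013696)  (running Σ = (0.216732, 0.141821))
  m=3: (-0.107279, -0.312891) × (0.054056, -0.350521) = (-0.115474, 0.020690)  (running Σ = (0.101258, 0.162511))
  m=4: (0.036177, 0.025112) × (0.080442, 0.016643) = (0.002492, 0.002622)  (running Σ = (0.103751, 0.165133))
  m=5: (0.399180, -0.010743) × (0.085067, -0.326310) = (0.030451, -0.131170)  (running Σ = (0.134202, 0.033963))
  m=6: (0.313394, -0.243532) × (0.408149, 0.128953) = (0.159315, -0.058984)  (running Σ = (0.293517, -0.025021))
  m=7: (0.050537, -0.178100) × (-0.079790, 0.213909) = (0.034065, 0.025021)  (running Σ = (0.327582, -0.000000))
Accumulated sum (0.327582, -0.000000); after 4π/(2l+1) scaling, (0.274435, -0.000000) ⇒ P_7 = 0.274435

0.274435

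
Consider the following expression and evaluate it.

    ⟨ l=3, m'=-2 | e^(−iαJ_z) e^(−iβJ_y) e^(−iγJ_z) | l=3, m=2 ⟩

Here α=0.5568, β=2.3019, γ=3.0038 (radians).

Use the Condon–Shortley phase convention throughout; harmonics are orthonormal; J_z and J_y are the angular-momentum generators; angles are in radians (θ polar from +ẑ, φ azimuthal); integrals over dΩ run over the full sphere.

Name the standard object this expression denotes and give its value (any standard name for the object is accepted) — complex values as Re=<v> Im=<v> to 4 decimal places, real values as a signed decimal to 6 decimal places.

This is a Wigner D-matrix element — the rotation-matrix element ⟨l m'| R(α,β,γ) |l m⟩ in the angular-momentum basis.
First d^3_{-2,2}(β=2.3019), then the phase factors e^{-i(-2)α} and e^{-i(2)γ}:
Half-angle: c=0.407620, s=0.913152. N=√(1·120·120·1)=120.000000
Admissible k: 4..5 (factorial args all ≥0)
  k=4: (−1)^0·120.0000/(24)·0.4076^2·0.9132^4 = +0.577634
  k=5: (−1)^1·120.0000/(120)·0.4076^0·0.9132^6 = -0.579772
d^3_{-2,2}(2.3019) = +0.577634 -0.579772 = -0.002138
Phases: e^{-i·(-2)·0.5568}=+0.441434+0.897294i, e^{-i·(2)·3.0038}=+0.962266+0.272110i ⇒ D=-0.000386-0.002103i

Wigner D-matrix element, Re=-0.0004 Im=-0.0021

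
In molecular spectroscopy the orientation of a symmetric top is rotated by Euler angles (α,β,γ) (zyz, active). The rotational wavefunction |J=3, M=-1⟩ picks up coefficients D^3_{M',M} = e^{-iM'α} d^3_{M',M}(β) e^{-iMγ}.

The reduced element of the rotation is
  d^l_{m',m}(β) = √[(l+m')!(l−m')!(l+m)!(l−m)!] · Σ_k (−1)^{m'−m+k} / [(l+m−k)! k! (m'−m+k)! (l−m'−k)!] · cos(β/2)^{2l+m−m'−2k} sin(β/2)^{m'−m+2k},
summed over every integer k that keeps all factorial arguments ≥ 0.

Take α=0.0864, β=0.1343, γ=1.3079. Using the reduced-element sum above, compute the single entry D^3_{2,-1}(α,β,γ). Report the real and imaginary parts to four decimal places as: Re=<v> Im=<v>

Re=-0.0008 Im=-0.0017

Split into d^3_{2,-1}(β=0.1343) × two z-phases.
c=cos(0.134300/2)=0.997746, s=sin(0.134300/2)=0.067100; N=√[120·1·2·24]=75.894664
k: max(0,(-1)−(2))=0 … min(3+(-1),3−(2))=1
  k=0: (−1)^3·75.8947/(12)·0.9977^3·0.0671^3 = -0.001898
  k=1: (−1)^4·75.8947/(24)·0.9977^1·0.0671^5 = +0.000004
d^3_{2,-1}(0.1343) = -0.001898 +0.000004 = -0.001894
D = (+0.985107-0.171941i)·(-0.001894)·(+0.259878+0.965641i) = -0.000799-0.001717i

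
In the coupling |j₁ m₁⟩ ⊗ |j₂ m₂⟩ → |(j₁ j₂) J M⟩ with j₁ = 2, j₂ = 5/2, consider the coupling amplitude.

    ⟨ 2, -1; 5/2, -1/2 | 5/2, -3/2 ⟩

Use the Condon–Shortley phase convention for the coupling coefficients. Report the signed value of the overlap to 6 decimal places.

j₁+j₂−J=2  J+j₁−j₂=2  J−j₁+j₂=3  j₁+j₂+J+1=8
(j₁±m₁, j₂±m₂, J±M) = (1,3,2,3,1,4)
P² = 216/35
sum k=1..2:
  [1] −1/4 = -1/4
  [2] +1/12 = 1/12
S = -1/6
C² = P²·S² = 6/35 ; C = -0.414039

-0.414039  (= −√(6/35))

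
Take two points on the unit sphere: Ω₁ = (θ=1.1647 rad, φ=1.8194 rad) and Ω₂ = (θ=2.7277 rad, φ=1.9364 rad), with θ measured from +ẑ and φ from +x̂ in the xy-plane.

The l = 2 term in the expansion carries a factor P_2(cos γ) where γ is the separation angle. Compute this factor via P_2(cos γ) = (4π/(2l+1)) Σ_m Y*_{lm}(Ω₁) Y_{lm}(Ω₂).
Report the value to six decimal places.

Expand P_2 via completeness: Σ_{m} conj(Y_{2,m}) at Ω₁ times Y_{2,m} at Ω₂ —
  [-2]  conj(Y_{2,-2})(Ω₁) = (-0.286525, -0.155492) ; Y_{2,-2}(Ω₂) = (-0.046507, 0.041721) ; Δ = (0.019813, -0.004723)
  [-1]  conj(Y_{2,-1})(Ω₁) = (-0.068982, 0.271738) ; Y_{2,-1}(Ω₂) = (0.101700, 0.265665) ; Δ = (-0.079207, 0.009310)
  [+0]  conj(Y_{2,0})(Ω₁) = (-0.167745, -0.000000) ; Y_{2,0}(Ω₂) = (0.477743, 0.000000) ; Δ = (-0.080139, -0.000000)
  [+1]  conj(Y_{2,1})(Ω₁) = (0.068982, 0.271738) ; Y_{2,1}(Ω₂) = (-0.101700, 0.265665) ; Δ = (-0.079207, -0.009310)
  [+2]  conj(Y_{2,2})(Ω₁) = (-0.286525, 0.155492) ; Y_{2,2}(Ω₂) = (-0.046507, -0.041721) ; Δ = (0.019813, 0.004723)
Σ over m = (-0.198927, 0.000000); ×(4π/5) → (-0.499958, 0.000000). Real part: -0.499958

-0.499958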